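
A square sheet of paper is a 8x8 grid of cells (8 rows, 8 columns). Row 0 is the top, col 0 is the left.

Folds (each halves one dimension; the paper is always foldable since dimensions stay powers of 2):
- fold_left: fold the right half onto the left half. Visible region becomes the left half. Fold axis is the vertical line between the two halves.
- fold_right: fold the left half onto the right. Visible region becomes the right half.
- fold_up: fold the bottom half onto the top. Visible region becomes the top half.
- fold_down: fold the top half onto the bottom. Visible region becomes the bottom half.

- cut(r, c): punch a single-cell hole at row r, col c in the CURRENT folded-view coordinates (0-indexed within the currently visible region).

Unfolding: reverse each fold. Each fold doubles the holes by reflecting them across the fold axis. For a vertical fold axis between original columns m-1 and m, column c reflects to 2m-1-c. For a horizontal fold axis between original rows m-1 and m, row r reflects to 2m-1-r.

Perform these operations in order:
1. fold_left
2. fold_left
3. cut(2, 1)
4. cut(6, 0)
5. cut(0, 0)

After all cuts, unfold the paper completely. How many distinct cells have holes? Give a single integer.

Answer: 12

Derivation:
Op 1 fold_left: fold axis v@4; visible region now rows[0,8) x cols[0,4) = 8x4
Op 2 fold_left: fold axis v@2; visible region now rows[0,8) x cols[0,2) = 8x2
Op 3 cut(2, 1): punch at orig (2,1); cuts so far [(2, 1)]; region rows[0,8) x cols[0,2) = 8x2
Op 4 cut(6, 0): punch at orig (6,0); cuts so far [(2, 1), (6, 0)]; region rows[0,8) x cols[0,2) = 8x2
Op 5 cut(0, 0): punch at orig (0,0); cuts so far [(0, 0), (2, 1), (6, 0)]; region rows[0,8) x cols[0,2) = 8x2
Unfold 1 (reflect across v@2): 6 holes -> [(0, 0), (0, 3), (2, 1), (2, 2), (6, 0), (6, 3)]
Unfold 2 (reflect across v@4): 12 holes -> [(0, 0), (0, 3), (0, 4), (0, 7), (2, 1), (2, 2), (2, 5), (2, 6), (6, 0), (6, 3), (6, 4), (6, 7)]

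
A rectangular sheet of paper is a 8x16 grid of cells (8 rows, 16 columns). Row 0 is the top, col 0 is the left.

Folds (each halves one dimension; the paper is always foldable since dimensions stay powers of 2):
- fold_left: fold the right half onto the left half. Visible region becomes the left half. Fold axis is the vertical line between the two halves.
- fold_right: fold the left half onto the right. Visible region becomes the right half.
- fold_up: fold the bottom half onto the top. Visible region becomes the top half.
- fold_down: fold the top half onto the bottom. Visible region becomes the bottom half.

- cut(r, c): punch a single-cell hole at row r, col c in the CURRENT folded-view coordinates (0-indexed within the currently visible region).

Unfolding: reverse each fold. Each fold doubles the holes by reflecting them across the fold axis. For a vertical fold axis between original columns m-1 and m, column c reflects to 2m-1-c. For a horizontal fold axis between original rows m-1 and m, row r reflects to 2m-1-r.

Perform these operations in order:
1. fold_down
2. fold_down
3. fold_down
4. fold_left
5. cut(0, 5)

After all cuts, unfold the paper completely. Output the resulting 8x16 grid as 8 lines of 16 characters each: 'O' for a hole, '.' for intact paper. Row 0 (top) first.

Op 1 fold_down: fold axis h@4; visible region now rows[4,8) x cols[0,16) = 4x16
Op 2 fold_down: fold axis h@6; visible region now rows[6,8) x cols[0,16) = 2x16
Op 3 fold_down: fold axis h@7; visible region now rows[7,8) x cols[0,16) = 1x16
Op 4 fold_left: fold axis v@8; visible region now rows[7,8) x cols[0,8) = 1x8
Op 5 cut(0, 5): punch at orig (7,5); cuts so far [(7, 5)]; region rows[7,8) x cols[0,8) = 1x8
Unfold 1 (reflect across v@8): 2 holes -> [(7, 5), (7, 10)]
Unfold 2 (reflect across h@7): 4 holes -> [(6, 5), (6, 10), (7, 5), (7, 10)]
Unfold 3 (reflect across h@6): 8 holes -> [(4, 5), (4, 10), (5, 5), (5, 10), (6, 5), (6, 10), (7, 5), (7, 10)]
Unfold 4 (reflect across h@4): 16 holes -> [(0, 5), (0, 10), (1, 5), (1, 10), (2, 5), (2, 10), (3, 5), (3, 10), (4, 5), (4, 10), (5, 5), (5, 10), (6, 5), (6, 10), (7, 5), (7, 10)]

Answer: .....O....O.....
.....O....O.....
.....O....O.....
.....O....O.....
.....O....O.....
.....O....O.....
.....O....O.....
.....O....O.....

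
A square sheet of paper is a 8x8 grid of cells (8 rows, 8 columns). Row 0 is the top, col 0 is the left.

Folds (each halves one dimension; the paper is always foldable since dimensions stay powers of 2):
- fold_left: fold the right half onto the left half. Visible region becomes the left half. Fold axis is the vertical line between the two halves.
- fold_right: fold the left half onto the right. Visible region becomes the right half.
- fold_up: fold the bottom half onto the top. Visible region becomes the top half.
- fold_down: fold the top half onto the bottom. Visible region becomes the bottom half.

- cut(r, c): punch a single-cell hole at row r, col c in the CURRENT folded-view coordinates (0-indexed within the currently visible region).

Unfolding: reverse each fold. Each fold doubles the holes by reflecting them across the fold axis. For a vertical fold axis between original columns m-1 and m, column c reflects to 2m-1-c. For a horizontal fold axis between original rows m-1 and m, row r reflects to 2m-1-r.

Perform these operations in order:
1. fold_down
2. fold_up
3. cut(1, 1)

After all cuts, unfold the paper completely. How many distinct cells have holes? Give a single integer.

Op 1 fold_down: fold axis h@4; visible region now rows[4,8) x cols[0,8) = 4x8
Op 2 fold_up: fold axis h@6; visible region now rows[4,6) x cols[0,8) = 2x8
Op 3 cut(1, 1): punch at orig (5,1); cuts so far [(5, 1)]; region rows[4,6) x cols[0,8) = 2x8
Unfold 1 (reflect across h@6): 2 holes -> [(5, 1), (6, 1)]
Unfold 2 (reflect across h@4): 4 holes -> [(1, 1), (2, 1), (5, 1), (6, 1)]

Answer: 4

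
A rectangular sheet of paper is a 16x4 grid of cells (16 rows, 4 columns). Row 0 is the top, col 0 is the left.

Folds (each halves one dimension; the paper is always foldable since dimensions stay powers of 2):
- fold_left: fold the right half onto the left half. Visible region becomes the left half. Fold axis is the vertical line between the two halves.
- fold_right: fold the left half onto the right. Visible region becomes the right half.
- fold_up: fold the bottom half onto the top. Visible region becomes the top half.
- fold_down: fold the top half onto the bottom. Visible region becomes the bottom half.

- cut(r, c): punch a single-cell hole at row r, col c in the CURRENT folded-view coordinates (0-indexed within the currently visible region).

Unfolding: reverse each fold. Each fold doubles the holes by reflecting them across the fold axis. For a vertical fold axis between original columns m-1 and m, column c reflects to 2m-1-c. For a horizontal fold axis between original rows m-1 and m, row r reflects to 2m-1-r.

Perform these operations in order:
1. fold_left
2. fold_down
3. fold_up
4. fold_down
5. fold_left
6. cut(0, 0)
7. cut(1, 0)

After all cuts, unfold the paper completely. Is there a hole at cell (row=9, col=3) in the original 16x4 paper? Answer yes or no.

Answer: yes

Derivation:
Op 1 fold_left: fold axis v@2; visible region now rows[0,16) x cols[0,2) = 16x2
Op 2 fold_down: fold axis h@8; visible region now rows[8,16) x cols[0,2) = 8x2
Op 3 fold_up: fold axis h@12; visible region now rows[8,12) x cols[0,2) = 4x2
Op 4 fold_down: fold axis h@10; visible region now rows[10,12) x cols[0,2) = 2x2
Op 5 fold_left: fold axis v@1; visible region now rows[10,12) x cols[0,1) = 2x1
Op 6 cut(0, 0): punch at orig (10,0); cuts so far [(10, 0)]; region rows[10,12) x cols[0,1) = 2x1
Op 7 cut(1, 0): punch at orig (11,0); cuts so far [(10, 0), (11, 0)]; region rows[10,12) x cols[0,1) = 2x1
Unfold 1 (reflect across v@1): 4 holes -> [(10, 0), (10, 1), (11, 0), (11, 1)]
Unfold 2 (reflect across h@10): 8 holes -> [(8, 0), (8, 1), (9, 0), (9, 1), (10, 0), (10, 1), (11, 0), (11, 1)]
Unfold 3 (reflect across h@12): 16 holes -> [(8, 0), (8, 1), (9, 0), (9, 1), (10, 0), (10, 1), (11, 0), (11, 1), (12, 0), (12, 1), (13, 0), (13, 1), (14, 0), (14, 1), (15, 0), (15, 1)]
Unfold 4 (reflect across h@8): 32 holes -> [(0, 0), (0, 1), (1, 0), (1, 1), (2, 0), (2, 1), (3, 0), (3, 1), (4, 0), (4, 1), (5, 0), (5, 1), (6, 0), (6, 1), (7, 0), (7, 1), (8, 0), (8, 1), (9, 0), (9, 1), (10, 0), (10, 1), (11, 0), (11, 1), (12, 0), (12, 1), (13, 0), (13, 1), (14, 0), (14, 1), (15, 0), (15, 1)]
Unfold 5 (reflect across v@2): 64 holes -> [(0, 0), (0, 1), (0, 2), (0, 3), (1, 0), (1, 1), (1, 2), (1, 3), (2, 0), (2, 1), (2, 2), (2, 3), (3, 0), (3, 1), (3, 2), (3, 3), (4, 0), (4, 1), (4, 2), (4, 3), (5, 0), (5, 1), (5, 2), (5, 3), (6, 0), (6, 1), (6, 2), (6, 3), (7, 0), (7, 1), (7, 2), (7, 3), (8, 0), (8, 1), (8, 2), (8, 3), (9, 0), (9, 1), (9, 2), (9, 3), (10, 0), (10, 1), (10, 2), (10, 3), (11, 0), (11, 1), (11, 2), (11, 3), (12, 0), (12, 1), (12, 2), (12, 3), (13, 0), (13, 1), (13, 2), (13, 3), (14, 0), (14, 1), (14, 2), (14, 3), (15, 0), (15, 1), (15, 2), (15, 3)]
Holes: [(0, 0), (0, 1), (0, 2), (0, 3), (1, 0), (1, 1), (1, 2), (1, 3), (2, 0), (2, 1), (2, 2), (2, 3), (3, 0), (3, 1), (3, 2), (3, 3), (4, 0), (4, 1), (4, 2), (4, 3), (5, 0), (5, 1), (5, 2), (5, 3), (6, 0), (6, 1), (6, 2), (6, 3), (7, 0), (7, 1), (7, 2), (7, 3), (8, 0), (8, 1), (8, 2), (8, 3), (9, 0), (9, 1), (9, 2), (9, 3), (10, 0), (10, 1), (10, 2), (10, 3), (11, 0), (11, 1), (11, 2), (11, 3), (12, 0), (12, 1), (12, 2), (12, 3), (13, 0), (13, 1), (13, 2), (13, 3), (14, 0), (14, 1), (14, 2), (14, 3), (15, 0), (15, 1), (15, 2), (15, 3)]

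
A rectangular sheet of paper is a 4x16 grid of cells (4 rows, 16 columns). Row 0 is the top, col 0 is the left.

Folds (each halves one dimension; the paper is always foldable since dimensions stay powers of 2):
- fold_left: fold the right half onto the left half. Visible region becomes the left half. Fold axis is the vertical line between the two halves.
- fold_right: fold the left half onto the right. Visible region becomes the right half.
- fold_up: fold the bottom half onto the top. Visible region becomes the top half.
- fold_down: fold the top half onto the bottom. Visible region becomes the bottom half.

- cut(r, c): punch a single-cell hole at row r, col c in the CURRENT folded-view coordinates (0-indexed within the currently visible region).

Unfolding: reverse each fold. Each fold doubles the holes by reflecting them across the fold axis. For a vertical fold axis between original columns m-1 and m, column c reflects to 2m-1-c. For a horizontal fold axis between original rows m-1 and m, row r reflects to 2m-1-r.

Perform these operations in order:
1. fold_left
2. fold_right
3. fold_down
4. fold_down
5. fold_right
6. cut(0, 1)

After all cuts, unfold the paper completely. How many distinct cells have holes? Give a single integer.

Answer: 32

Derivation:
Op 1 fold_left: fold axis v@8; visible region now rows[0,4) x cols[0,8) = 4x8
Op 2 fold_right: fold axis v@4; visible region now rows[0,4) x cols[4,8) = 4x4
Op 3 fold_down: fold axis h@2; visible region now rows[2,4) x cols[4,8) = 2x4
Op 4 fold_down: fold axis h@3; visible region now rows[3,4) x cols[4,8) = 1x4
Op 5 fold_right: fold axis v@6; visible region now rows[3,4) x cols[6,8) = 1x2
Op 6 cut(0, 1): punch at orig (3,7); cuts so far [(3, 7)]; region rows[3,4) x cols[6,8) = 1x2
Unfold 1 (reflect across v@6): 2 holes -> [(3, 4), (3, 7)]
Unfold 2 (reflect across h@3): 4 holes -> [(2, 4), (2, 7), (3, 4), (3, 7)]
Unfold 3 (reflect across h@2): 8 holes -> [(0, 4), (0, 7), (1, 4), (1, 7), (2, 4), (2, 7), (3, 4), (3, 7)]
Unfold 4 (reflect across v@4): 16 holes -> [(0, 0), (0, 3), (0, 4), (0, 7), (1, 0), (1, 3), (1, 4), (1, 7), (2, 0), (2, 3), (2, 4), (2, 7), (3, 0), (3, 3), (3, 4), (3, 7)]
Unfold 5 (reflect across v@8): 32 holes -> [(0, 0), (0, 3), (0, 4), (0, 7), (0, 8), (0, 11), (0, 12), (0, 15), (1, 0), (1, 3), (1, 4), (1, 7), (1, 8), (1, 11), (1, 12), (1, 15), (2, 0), (2, 3), (2, 4), (2, 7), (2, 8), (2, 11), (2, 12), (2, 15), (3, 0), (3, 3), (3, 4), (3, 7), (3, 8), (3, 11), (3, 12), (3, 15)]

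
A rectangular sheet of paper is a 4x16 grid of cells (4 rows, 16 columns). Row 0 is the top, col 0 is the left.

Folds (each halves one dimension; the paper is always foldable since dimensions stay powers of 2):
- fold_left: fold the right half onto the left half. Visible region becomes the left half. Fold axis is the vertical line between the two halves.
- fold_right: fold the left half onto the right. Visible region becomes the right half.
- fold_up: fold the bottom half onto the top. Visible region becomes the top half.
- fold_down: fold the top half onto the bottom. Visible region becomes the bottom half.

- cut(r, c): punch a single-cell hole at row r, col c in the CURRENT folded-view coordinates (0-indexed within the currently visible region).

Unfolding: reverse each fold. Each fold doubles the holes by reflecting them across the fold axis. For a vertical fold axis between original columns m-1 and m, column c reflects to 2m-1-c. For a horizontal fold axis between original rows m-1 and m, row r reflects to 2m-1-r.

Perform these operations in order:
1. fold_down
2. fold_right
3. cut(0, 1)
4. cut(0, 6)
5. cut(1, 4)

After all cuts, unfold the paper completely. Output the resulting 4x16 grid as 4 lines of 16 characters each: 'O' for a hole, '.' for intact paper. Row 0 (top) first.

Op 1 fold_down: fold axis h@2; visible region now rows[2,4) x cols[0,16) = 2x16
Op 2 fold_right: fold axis v@8; visible region now rows[2,4) x cols[8,16) = 2x8
Op 3 cut(0, 1): punch at orig (2,9); cuts so far [(2, 9)]; region rows[2,4) x cols[8,16) = 2x8
Op 4 cut(0, 6): punch at orig (2,14); cuts so far [(2, 9), (2, 14)]; region rows[2,4) x cols[8,16) = 2x8
Op 5 cut(1, 4): punch at orig (3,12); cuts so far [(2, 9), (2, 14), (3, 12)]; region rows[2,4) x cols[8,16) = 2x8
Unfold 1 (reflect across v@8): 6 holes -> [(2, 1), (2, 6), (2, 9), (2, 14), (3, 3), (3, 12)]
Unfold 2 (reflect across h@2): 12 holes -> [(0, 3), (0, 12), (1, 1), (1, 6), (1, 9), (1, 14), (2, 1), (2, 6), (2, 9), (2, 14), (3, 3), (3, 12)]

Answer: ...O........O...
.O....O..O....O.
.O....O..O....O.
...O........O...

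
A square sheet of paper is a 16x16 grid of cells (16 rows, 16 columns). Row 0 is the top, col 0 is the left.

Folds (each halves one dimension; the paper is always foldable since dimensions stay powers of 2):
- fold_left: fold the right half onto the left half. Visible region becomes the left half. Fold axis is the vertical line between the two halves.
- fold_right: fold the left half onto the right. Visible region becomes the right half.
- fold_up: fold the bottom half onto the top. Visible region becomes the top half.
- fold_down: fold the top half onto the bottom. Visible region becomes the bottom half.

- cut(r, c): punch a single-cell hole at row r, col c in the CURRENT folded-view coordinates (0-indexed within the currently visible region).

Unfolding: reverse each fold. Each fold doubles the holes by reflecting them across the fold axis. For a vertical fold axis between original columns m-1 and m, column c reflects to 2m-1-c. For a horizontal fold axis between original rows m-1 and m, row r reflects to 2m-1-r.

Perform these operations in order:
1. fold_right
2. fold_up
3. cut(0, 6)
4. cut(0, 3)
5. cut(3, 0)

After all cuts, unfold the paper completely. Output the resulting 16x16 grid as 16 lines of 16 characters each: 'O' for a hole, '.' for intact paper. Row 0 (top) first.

Answer: .O..O......O..O.
................
................
.......OO.......
................
................
................
................
................
................
................
................
.......OO.......
................
................
.O..O......O..O.

Derivation:
Op 1 fold_right: fold axis v@8; visible region now rows[0,16) x cols[8,16) = 16x8
Op 2 fold_up: fold axis h@8; visible region now rows[0,8) x cols[8,16) = 8x8
Op 3 cut(0, 6): punch at orig (0,14); cuts so far [(0, 14)]; region rows[0,8) x cols[8,16) = 8x8
Op 4 cut(0, 3): punch at orig (0,11); cuts so far [(0, 11), (0, 14)]; region rows[0,8) x cols[8,16) = 8x8
Op 5 cut(3, 0): punch at orig (3,8); cuts so far [(0, 11), (0, 14), (3, 8)]; region rows[0,8) x cols[8,16) = 8x8
Unfold 1 (reflect across h@8): 6 holes -> [(0, 11), (0, 14), (3, 8), (12, 8), (15, 11), (15, 14)]
Unfold 2 (reflect across v@8): 12 holes -> [(0, 1), (0, 4), (0, 11), (0, 14), (3, 7), (3, 8), (12, 7), (12, 8), (15, 1), (15, 4), (15, 11), (15, 14)]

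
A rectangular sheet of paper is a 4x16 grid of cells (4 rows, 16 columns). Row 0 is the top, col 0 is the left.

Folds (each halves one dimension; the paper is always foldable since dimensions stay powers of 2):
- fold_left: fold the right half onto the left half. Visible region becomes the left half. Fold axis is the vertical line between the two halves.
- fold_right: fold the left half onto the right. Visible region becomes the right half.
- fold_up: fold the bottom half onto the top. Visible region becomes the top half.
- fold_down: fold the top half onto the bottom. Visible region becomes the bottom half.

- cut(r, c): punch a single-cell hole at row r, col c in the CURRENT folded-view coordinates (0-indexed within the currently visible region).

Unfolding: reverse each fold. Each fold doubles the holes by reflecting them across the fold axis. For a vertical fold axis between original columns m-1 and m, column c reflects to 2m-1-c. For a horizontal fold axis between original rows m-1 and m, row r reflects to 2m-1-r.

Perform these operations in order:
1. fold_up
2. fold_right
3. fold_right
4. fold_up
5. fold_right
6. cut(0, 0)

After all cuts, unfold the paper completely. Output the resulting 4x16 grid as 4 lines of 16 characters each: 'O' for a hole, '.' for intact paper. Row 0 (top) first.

Op 1 fold_up: fold axis h@2; visible region now rows[0,2) x cols[0,16) = 2x16
Op 2 fold_right: fold axis v@8; visible region now rows[0,2) x cols[8,16) = 2x8
Op 3 fold_right: fold axis v@12; visible region now rows[0,2) x cols[12,16) = 2x4
Op 4 fold_up: fold axis h@1; visible region now rows[0,1) x cols[12,16) = 1x4
Op 5 fold_right: fold axis v@14; visible region now rows[0,1) x cols[14,16) = 1x2
Op 6 cut(0, 0): punch at orig (0,14); cuts so far [(0, 14)]; region rows[0,1) x cols[14,16) = 1x2
Unfold 1 (reflect across v@14): 2 holes -> [(0, 13), (0, 14)]
Unfold 2 (reflect across h@1): 4 holes -> [(0, 13), (0, 14), (1, 13), (1, 14)]
Unfold 3 (reflect across v@12): 8 holes -> [(0, 9), (0, 10), (0, 13), (0, 14), (1, 9), (1, 10), (1, 13), (1, 14)]
Unfold 4 (reflect across v@8): 16 holes -> [(0, 1), (0, 2), (0, 5), (0, 6), (0, 9), (0, 10), (0, 13), (0, 14), (1, 1), (1, 2), (1, 5), (1, 6), (1, 9), (1, 10), (1, 13), (1, 14)]
Unfold 5 (reflect across h@2): 32 holes -> [(0, 1), (0, 2), (0, 5), (0, 6), (0, 9), (0, 10), (0, 13), (0, 14), (1, 1), (1, 2), (1, 5), (1, 6), (1, 9), (1, 10), (1, 13), (1, 14), (2, 1), (2, 2), (2, 5), (2, 6), (2, 9), (2, 10), (2, 13), (2, 14), (3, 1), (3, 2), (3, 5), (3, 6), (3, 9), (3, 10), (3, 13), (3, 14)]

Answer: .OO..OO..OO..OO.
.OO..OO..OO..OO.
.OO..OO..OO..OO.
.OO..OO..OO..OO.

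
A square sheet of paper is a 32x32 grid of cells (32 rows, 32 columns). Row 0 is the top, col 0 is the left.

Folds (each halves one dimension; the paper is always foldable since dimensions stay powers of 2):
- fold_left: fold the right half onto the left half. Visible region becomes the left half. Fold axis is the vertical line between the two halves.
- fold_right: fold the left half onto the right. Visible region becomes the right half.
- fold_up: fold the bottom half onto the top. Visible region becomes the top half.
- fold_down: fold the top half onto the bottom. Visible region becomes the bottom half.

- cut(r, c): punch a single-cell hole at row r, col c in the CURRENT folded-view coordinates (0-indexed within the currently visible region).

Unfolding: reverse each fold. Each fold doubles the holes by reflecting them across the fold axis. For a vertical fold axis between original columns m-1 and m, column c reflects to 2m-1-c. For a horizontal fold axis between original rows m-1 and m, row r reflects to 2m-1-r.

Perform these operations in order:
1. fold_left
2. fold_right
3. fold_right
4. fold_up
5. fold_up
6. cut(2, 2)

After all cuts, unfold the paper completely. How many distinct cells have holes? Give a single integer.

Op 1 fold_left: fold axis v@16; visible region now rows[0,32) x cols[0,16) = 32x16
Op 2 fold_right: fold axis v@8; visible region now rows[0,32) x cols[8,16) = 32x8
Op 3 fold_right: fold axis v@12; visible region now rows[0,32) x cols[12,16) = 32x4
Op 4 fold_up: fold axis h@16; visible region now rows[0,16) x cols[12,16) = 16x4
Op 5 fold_up: fold axis h@8; visible region now rows[0,8) x cols[12,16) = 8x4
Op 6 cut(2, 2): punch at orig (2,14); cuts so far [(2, 14)]; region rows[0,8) x cols[12,16) = 8x4
Unfold 1 (reflect across h@8): 2 holes -> [(2, 14), (13, 14)]
Unfold 2 (reflect across h@16): 4 holes -> [(2, 14), (13, 14), (18, 14), (29, 14)]
Unfold 3 (reflect across v@12): 8 holes -> [(2, 9), (2, 14), (13, 9), (13, 14), (18, 9), (18, 14), (29, 9), (29, 14)]
Unfold 4 (reflect across v@8): 16 holes -> [(2, 1), (2, 6), (2, 9), (2, 14), (13, 1), (13, 6), (13, 9), (13, 14), (18, 1), (18, 6), (18, 9), (18, 14), (29, 1), (29, 6), (29, 9), (29, 14)]
Unfold 5 (reflect across v@16): 32 holes -> [(2, 1), (2, 6), (2, 9), (2, 14), (2, 17), (2, 22), (2, 25), (2, 30), (13, 1), (13, 6), (13, 9), (13, 14), (13, 17), (13, 22), (13, 25), (13, 30), (18, 1), (18, 6), (18, 9), (18, 14), (18, 17), (18, 22), (18, 25), (18, 30), (29, 1), (29, 6), (29, 9), (29, 14), (29, 17), (29, 22), (29, 25), (29, 30)]

Answer: 32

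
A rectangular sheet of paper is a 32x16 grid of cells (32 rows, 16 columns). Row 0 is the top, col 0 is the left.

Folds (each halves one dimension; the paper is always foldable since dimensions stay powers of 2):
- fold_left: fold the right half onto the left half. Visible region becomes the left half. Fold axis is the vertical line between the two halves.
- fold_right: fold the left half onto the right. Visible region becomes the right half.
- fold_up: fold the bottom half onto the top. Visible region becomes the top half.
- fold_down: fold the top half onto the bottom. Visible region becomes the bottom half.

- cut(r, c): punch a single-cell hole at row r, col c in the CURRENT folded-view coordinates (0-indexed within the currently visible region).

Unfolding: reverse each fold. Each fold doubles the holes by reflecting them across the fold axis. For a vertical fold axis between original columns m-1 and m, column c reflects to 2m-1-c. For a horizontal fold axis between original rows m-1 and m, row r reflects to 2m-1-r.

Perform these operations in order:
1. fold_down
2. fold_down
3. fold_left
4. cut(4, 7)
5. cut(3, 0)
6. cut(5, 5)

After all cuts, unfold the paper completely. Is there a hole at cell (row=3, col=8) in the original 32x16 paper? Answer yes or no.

Answer: yes

Derivation:
Op 1 fold_down: fold axis h@16; visible region now rows[16,32) x cols[0,16) = 16x16
Op 2 fold_down: fold axis h@24; visible region now rows[24,32) x cols[0,16) = 8x16
Op 3 fold_left: fold axis v@8; visible region now rows[24,32) x cols[0,8) = 8x8
Op 4 cut(4, 7): punch at orig (28,7); cuts so far [(28, 7)]; region rows[24,32) x cols[0,8) = 8x8
Op 5 cut(3, 0): punch at orig (27,0); cuts so far [(27, 0), (28, 7)]; region rows[24,32) x cols[0,8) = 8x8
Op 6 cut(5, 5): punch at orig (29,5); cuts so far [(27, 0), (28, 7), (29, 5)]; region rows[24,32) x cols[0,8) = 8x8
Unfold 1 (reflect across v@8): 6 holes -> [(27, 0), (27, 15), (28, 7), (28, 8), (29, 5), (29, 10)]
Unfold 2 (reflect across h@24): 12 holes -> [(18, 5), (18, 10), (19, 7), (19, 8), (20, 0), (20, 15), (27, 0), (27, 15), (28, 7), (28, 8), (29, 5), (29, 10)]
Unfold 3 (reflect across h@16): 24 holes -> [(2, 5), (2, 10), (3, 7), (3, 8), (4, 0), (4, 15), (11, 0), (11, 15), (12, 7), (12, 8), (13, 5), (13, 10), (18, 5), (18, 10), (19, 7), (19, 8), (20, 0), (20, 15), (27, 0), (27, 15), (28, 7), (28, 8), (29, 5), (29, 10)]
Holes: [(2, 5), (2, 10), (3, 7), (3, 8), (4, 0), (4, 15), (11, 0), (11, 15), (12, 7), (12, 8), (13, 5), (13, 10), (18, 5), (18, 10), (19, 7), (19, 8), (20, 0), (20, 15), (27, 0), (27, 15), (28, 7), (28, 8), (29, 5), (29, 10)]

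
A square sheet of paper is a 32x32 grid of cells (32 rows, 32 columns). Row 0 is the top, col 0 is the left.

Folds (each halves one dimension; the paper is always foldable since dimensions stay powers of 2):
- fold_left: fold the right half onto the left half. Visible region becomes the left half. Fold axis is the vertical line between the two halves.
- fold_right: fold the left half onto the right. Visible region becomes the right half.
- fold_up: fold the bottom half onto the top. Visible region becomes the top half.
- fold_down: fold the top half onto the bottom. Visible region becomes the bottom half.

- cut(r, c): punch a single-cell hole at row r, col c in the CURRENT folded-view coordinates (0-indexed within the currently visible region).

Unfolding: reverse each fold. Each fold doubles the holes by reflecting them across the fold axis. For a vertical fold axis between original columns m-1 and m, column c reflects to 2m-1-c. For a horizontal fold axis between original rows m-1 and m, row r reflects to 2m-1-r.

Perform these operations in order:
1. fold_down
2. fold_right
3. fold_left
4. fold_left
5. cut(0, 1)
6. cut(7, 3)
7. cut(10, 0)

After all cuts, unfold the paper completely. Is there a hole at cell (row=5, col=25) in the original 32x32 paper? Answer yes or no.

Answer: no

Derivation:
Op 1 fold_down: fold axis h@16; visible region now rows[16,32) x cols[0,32) = 16x32
Op 2 fold_right: fold axis v@16; visible region now rows[16,32) x cols[16,32) = 16x16
Op 3 fold_left: fold axis v@24; visible region now rows[16,32) x cols[16,24) = 16x8
Op 4 fold_left: fold axis v@20; visible region now rows[16,32) x cols[16,20) = 16x4
Op 5 cut(0, 1): punch at orig (16,17); cuts so far [(16, 17)]; region rows[16,32) x cols[16,20) = 16x4
Op 6 cut(7, 3): punch at orig (23,19); cuts so far [(16, 17), (23, 19)]; region rows[16,32) x cols[16,20) = 16x4
Op 7 cut(10, 0): punch at orig (26,16); cuts so far [(16, 17), (23, 19), (26, 16)]; region rows[16,32) x cols[16,20) = 16x4
Unfold 1 (reflect across v@20): 6 holes -> [(16, 17), (16, 22), (23, 19), (23, 20), (26, 16), (26, 23)]
Unfold 2 (reflect across v@24): 12 holes -> [(16, 17), (16, 22), (16, 25), (16, 30), (23, 19), (23, 20), (23, 27), (23, 28), (26, 16), (26, 23), (26, 24), (26, 31)]
Unfold 3 (reflect across v@16): 24 holes -> [(16, 1), (16, 6), (16, 9), (16, 14), (16, 17), (16, 22), (16, 25), (16, 30), (23, 3), (23, 4), (23, 11), (23, 12), (23, 19), (23, 20), (23, 27), (23, 28), (26, 0), (26, 7), (26, 8), (26, 15), (26, 16), (26, 23), (26, 24), (26, 31)]
Unfold 4 (reflect across h@16): 48 holes -> [(5, 0), (5, 7), (5, 8), (5, 15), (5, 16), (5, 23), (5, 24), (5, 31), (8, 3), (8, 4), (8, 11), (8, 12), (8, 19), (8, 20), (8, 27), (8, 28), (15, 1), (15, 6), (15, 9), (15, 14), (15, 17), (15, 22), (15, 25), (15, 30), (16, 1), (16, 6), (16, 9), (16, 14), (16, 17), (16, 22), (16, 25), (16, 30), (23, 3), (23, 4), (23, 11), (23, 12), (23, 19), (23, 20), (23, 27), (23, 28), (26, 0), (26, 7), (26, 8), (26, 15), (26, 16), (26, 23), (26, 24), (26, 31)]
Holes: [(5, 0), (5, 7), (5, 8), (5, 15), (5, 16), (5, 23), (5, 24), (5, 31), (8, 3), (8, 4), (8, 11), (8, 12), (8, 19), (8, 20), (8, 27), (8, 28), (15, 1), (15, 6), (15, 9), (15, 14), (15, 17), (15, 22), (15, 25), (15, 30), (16, 1), (16, 6), (16, 9), (16, 14), (16, 17), (16, 22), (16, 25), (16, 30), (23, 3), (23, 4), (23, 11), (23, 12), (23, 19), (23, 20), (23, 27), (23, 28), (26, 0), (26, 7), (26, 8), (26, 15), (26, 16), (26, 23), (26, 24), (26, 31)]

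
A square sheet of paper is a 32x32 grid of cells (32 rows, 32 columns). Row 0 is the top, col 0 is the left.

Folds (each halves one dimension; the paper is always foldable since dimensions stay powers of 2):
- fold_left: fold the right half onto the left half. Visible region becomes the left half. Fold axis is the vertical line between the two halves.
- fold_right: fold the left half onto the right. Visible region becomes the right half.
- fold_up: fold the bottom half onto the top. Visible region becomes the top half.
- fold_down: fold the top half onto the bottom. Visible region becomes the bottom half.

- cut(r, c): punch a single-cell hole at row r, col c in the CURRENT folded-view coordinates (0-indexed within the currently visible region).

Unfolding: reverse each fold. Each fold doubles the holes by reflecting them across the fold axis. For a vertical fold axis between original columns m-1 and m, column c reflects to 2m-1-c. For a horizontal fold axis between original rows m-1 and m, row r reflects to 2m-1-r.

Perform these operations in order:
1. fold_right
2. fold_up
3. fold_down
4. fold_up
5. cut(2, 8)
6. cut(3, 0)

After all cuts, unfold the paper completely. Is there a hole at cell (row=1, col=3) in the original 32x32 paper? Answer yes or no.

Op 1 fold_right: fold axis v@16; visible region now rows[0,32) x cols[16,32) = 32x16
Op 2 fold_up: fold axis h@16; visible region now rows[0,16) x cols[16,32) = 16x16
Op 3 fold_down: fold axis h@8; visible region now rows[8,16) x cols[16,32) = 8x16
Op 4 fold_up: fold axis h@12; visible region now rows[8,12) x cols[16,32) = 4x16
Op 5 cut(2, 8): punch at orig (10,24); cuts so far [(10, 24)]; region rows[8,12) x cols[16,32) = 4x16
Op 6 cut(3, 0): punch at orig (11,16); cuts so far [(10, 24), (11, 16)]; region rows[8,12) x cols[16,32) = 4x16
Unfold 1 (reflect across h@12): 4 holes -> [(10, 24), (11, 16), (12, 16), (13, 24)]
Unfold 2 (reflect across h@8): 8 holes -> [(2, 24), (3, 16), (4, 16), (5, 24), (10, 24), (11, 16), (12, 16), (13, 24)]
Unfold 3 (reflect across h@16): 16 holes -> [(2, 24), (3, 16), (4, 16), (5, 24), (10, 24), (11, 16), (12, 16), (13, 24), (18, 24), (19, 16), (20, 16), (21, 24), (26, 24), (27, 16), (28, 16), (29, 24)]
Unfold 4 (reflect across v@16): 32 holes -> [(2, 7), (2, 24), (3, 15), (3, 16), (4, 15), (4, 16), (5, 7), (5, 24), (10, 7), (10, 24), (11, 15), (11, 16), (12, 15), (12, 16), (13, 7), (13, 24), (18, 7), (18, 24), (19, 15), (19, 16), (20, 15), (20, 16), (21, 7), (21, 24), (26, 7), (26, 24), (27, 15), (27, 16), (28, 15), (28, 16), (29, 7), (29, 24)]
Holes: [(2, 7), (2, 24), (3, 15), (3, 16), (4, 15), (4, 16), (5, 7), (5, 24), (10, 7), (10, 24), (11, 15), (11, 16), (12, 15), (12, 16), (13, 7), (13, 24), (18, 7), (18, 24), (19, 15), (19, 16), (20, 15), (20, 16), (21, 7), (21, 24), (26, 7), (26, 24), (27, 15), (27, 16), (28, 15), (28, 16), (29, 7), (29, 24)]

Answer: no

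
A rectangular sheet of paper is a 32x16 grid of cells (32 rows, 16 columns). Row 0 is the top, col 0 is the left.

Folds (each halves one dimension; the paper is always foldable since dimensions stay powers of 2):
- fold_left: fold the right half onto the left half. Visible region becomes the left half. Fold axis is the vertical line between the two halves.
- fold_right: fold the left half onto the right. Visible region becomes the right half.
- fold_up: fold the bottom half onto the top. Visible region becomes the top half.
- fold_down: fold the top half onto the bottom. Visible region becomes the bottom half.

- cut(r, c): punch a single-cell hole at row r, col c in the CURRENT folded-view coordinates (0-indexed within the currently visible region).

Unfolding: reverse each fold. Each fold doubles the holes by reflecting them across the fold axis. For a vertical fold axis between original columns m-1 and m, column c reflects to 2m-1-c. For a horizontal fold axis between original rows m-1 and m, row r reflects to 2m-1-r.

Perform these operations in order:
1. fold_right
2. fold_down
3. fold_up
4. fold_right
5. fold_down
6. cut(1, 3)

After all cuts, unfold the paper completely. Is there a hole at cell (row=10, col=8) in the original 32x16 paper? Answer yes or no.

Op 1 fold_right: fold axis v@8; visible region now rows[0,32) x cols[8,16) = 32x8
Op 2 fold_down: fold axis h@16; visible region now rows[16,32) x cols[8,16) = 16x8
Op 3 fold_up: fold axis h@24; visible region now rows[16,24) x cols[8,16) = 8x8
Op 4 fold_right: fold axis v@12; visible region now rows[16,24) x cols[12,16) = 8x4
Op 5 fold_down: fold axis h@20; visible region now rows[20,24) x cols[12,16) = 4x4
Op 6 cut(1, 3): punch at orig (21,15); cuts so far [(21, 15)]; region rows[20,24) x cols[12,16) = 4x4
Unfold 1 (reflect across h@20): 2 holes -> [(18, 15), (21, 15)]
Unfold 2 (reflect across v@12): 4 holes -> [(18, 8), (18, 15), (21, 8), (21, 15)]
Unfold 3 (reflect across h@24): 8 holes -> [(18, 8), (18, 15), (21, 8), (21, 15), (26, 8), (26, 15), (29, 8), (29, 15)]
Unfold 4 (reflect across h@16): 16 holes -> [(2, 8), (2, 15), (5, 8), (5, 15), (10, 8), (10, 15), (13, 8), (13, 15), (18, 8), (18, 15), (21, 8), (21, 15), (26, 8), (26, 15), (29, 8), (29, 15)]
Unfold 5 (reflect across v@8): 32 holes -> [(2, 0), (2, 7), (2, 8), (2, 15), (5, 0), (5, 7), (5, 8), (5, 15), (10, 0), (10, 7), (10, 8), (10, 15), (13, 0), (13, 7), (13, 8), (13, 15), (18, 0), (18, 7), (18, 8), (18, 15), (21, 0), (21, 7), (21, 8), (21, 15), (26, 0), (26, 7), (26, 8), (26, 15), (29, 0), (29, 7), (29, 8), (29, 15)]
Holes: [(2, 0), (2, 7), (2, 8), (2, 15), (5, 0), (5, 7), (5, 8), (5, 15), (10, 0), (10, 7), (10, 8), (10, 15), (13, 0), (13, 7), (13, 8), (13, 15), (18, 0), (18, 7), (18, 8), (18, 15), (21, 0), (21, 7), (21, 8), (21, 15), (26, 0), (26, 7), (26, 8), (26, 15), (29, 0), (29, 7), (29, 8), (29, 15)]

Answer: yes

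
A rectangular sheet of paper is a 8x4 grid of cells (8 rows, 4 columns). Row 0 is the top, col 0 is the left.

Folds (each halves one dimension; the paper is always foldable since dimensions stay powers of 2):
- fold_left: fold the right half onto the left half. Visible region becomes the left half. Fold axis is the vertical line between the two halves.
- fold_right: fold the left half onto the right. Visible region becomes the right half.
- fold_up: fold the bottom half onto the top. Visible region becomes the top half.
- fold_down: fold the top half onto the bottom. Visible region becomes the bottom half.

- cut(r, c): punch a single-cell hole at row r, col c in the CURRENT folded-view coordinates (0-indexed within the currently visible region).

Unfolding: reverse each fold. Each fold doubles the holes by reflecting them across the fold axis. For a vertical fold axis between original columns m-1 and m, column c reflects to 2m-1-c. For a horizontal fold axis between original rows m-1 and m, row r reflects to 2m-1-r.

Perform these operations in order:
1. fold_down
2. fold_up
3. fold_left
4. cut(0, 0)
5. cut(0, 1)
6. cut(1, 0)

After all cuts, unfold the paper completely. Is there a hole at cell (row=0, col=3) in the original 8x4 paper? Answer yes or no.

Op 1 fold_down: fold axis h@4; visible region now rows[4,8) x cols[0,4) = 4x4
Op 2 fold_up: fold axis h@6; visible region now rows[4,6) x cols[0,4) = 2x4
Op 3 fold_left: fold axis v@2; visible region now rows[4,6) x cols[0,2) = 2x2
Op 4 cut(0, 0): punch at orig (4,0); cuts so far [(4, 0)]; region rows[4,6) x cols[0,2) = 2x2
Op 5 cut(0, 1): punch at orig (4,1); cuts so far [(4, 0), (4, 1)]; region rows[4,6) x cols[0,2) = 2x2
Op 6 cut(1, 0): punch at orig (5,0); cuts so far [(4, 0), (4, 1), (5, 0)]; region rows[4,6) x cols[0,2) = 2x2
Unfold 1 (reflect across v@2): 6 holes -> [(4, 0), (4, 1), (4, 2), (4, 3), (5, 0), (5, 3)]
Unfold 2 (reflect across h@6): 12 holes -> [(4, 0), (4, 1), (4, 2), (4, 3), (5, 0), (5, 3), (6, 0), (6, 3), (7, 0), (7, 1), (7, 2), (7, 3)]
Unfold 3 (reflect across h@4): 24 holes -> [(0, 0), (0, 1), (0, 2), (0, 3), (1, 0), (1, 3), (2, 0), (2, 3), (3, 0), (3, 1), (3, 2), (3, 3), (4, 0), (4, 1), (4, 2), (4, 3), (5, 0), (5, 3), (6, 0), (6, 3), (7, 0), (7, 1), (7, 2), (7, 3)]
Holes: [(0, 0), (0, 1), (0, 2), (0, 3), (1, 0), (1, 3), (2, 0), (2, 3), (3, 0), (3, 1), (3, 2), (3, 3), (4, 0), (4, 1), (4, 2), (4, 3), (5, 0), (5, 3), (6, 0), (6, 3), (7, 0), (7, 1), (7, 2), (7, 3)]

Answer: yes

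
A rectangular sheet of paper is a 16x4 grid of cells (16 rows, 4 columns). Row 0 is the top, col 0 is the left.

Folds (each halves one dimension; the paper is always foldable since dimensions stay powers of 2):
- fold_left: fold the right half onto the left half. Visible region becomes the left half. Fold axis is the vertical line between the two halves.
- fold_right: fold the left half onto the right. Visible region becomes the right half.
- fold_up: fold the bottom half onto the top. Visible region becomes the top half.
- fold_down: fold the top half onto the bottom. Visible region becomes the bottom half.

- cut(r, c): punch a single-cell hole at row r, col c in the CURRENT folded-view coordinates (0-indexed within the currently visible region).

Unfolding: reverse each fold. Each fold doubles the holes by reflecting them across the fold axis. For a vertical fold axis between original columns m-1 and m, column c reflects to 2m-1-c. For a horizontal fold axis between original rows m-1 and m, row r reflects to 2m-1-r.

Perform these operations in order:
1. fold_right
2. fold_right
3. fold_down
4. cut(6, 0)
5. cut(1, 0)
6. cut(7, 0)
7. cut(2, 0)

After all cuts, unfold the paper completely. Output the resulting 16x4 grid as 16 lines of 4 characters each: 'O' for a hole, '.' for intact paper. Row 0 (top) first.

Answer: OOOO
OOOO
....
....
....
OOOO
OOOO
....
....
OOOO
OOOO
....
....
....
OOOO
OOOO

Derivation:
Op 1 fold_right: fold axis v@2; visible region now rows[0,16) x cols[2,4) = 16x2
Op 2 fold_right: fold axis v@3; visible region now rows[0,16) x cols[3,4) = 16x1
Op 3 fold_down: fold axis h@8; visible region now rows[8,16) x cols[3,4) = 8x1
Op 4 cut(6, 0): punch at orig (14,3); cuts so far [(14, 3)]; region rows[8,16) x cols[3,4) = 8x1
Op 5 cut(1, 0): punch at orig (9,3); cuts so far [(9, 3), (14, 3)]; region rows[8,16) x cols[3,4) = 8x1
Op 6 cut(7, 0): punch at orig (15,3); cuts so far [(9, 3), (14, 3), (15, 3)]; region rows[8,16) x cols[3,4) = 8x1
Op 7 cut(2, 0): punch at orig (10,3); cuts so far [(9, 3), (10, 3), (14, 3), (15, 3)]; region rows[8,16) x cols[3,4) = 8x1
Unfold 1 (reflect across h@8): 8 holes -> [(0, 3), (1, 3), (5, 3), (6, 3), (9, 3), (10, 3), (14, 3), (15, 3)]
Unfold 2 (reflect across v@3): 16 holes -> [(0, 2), (0, 3), (1, 2), (1, 3), (5, 2), (5, 3), (6, 2), (6, 3), (9, 2), (9, 3), (10, 2), (10, 3), (14, 2), (14, 3), (15, 2), (15, 3)]
Unfold 3 (reflect across v@2): 32 holes -> [(0, 0), (0, 1), (0, 2), (0, 3), (1, 0), (1, 1), (1, 2), (1, 3), (5, 0), (5, 1), (5, 2), (5, 3), (6, 0), (6, 1), (6, 2), (6, 3), (9, 0), (9, 1), (9, 2), (9, 3), (10, 0), (10, 1), (10, 2), (10, 3), (14, 0), (14, 1), (14, 2), (14, 3), (15, 0), (15, 1), (15, 2), (15, 3)]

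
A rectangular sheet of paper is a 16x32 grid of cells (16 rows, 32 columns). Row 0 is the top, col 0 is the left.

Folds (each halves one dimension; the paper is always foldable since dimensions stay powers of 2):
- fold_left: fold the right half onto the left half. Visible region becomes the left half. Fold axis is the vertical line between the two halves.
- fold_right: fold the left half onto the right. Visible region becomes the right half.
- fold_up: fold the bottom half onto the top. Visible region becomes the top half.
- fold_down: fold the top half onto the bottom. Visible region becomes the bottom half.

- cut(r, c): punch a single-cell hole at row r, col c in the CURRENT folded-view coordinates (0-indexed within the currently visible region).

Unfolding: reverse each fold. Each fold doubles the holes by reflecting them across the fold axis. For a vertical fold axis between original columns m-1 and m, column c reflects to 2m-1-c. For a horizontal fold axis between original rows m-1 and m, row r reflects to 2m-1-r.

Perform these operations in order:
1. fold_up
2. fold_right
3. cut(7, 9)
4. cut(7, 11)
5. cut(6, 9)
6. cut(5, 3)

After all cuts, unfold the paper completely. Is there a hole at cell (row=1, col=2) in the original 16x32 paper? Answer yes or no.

Op 1 fold_up: fold axis h@8; visible region now rows[0,8) x cols[0,32) = 8x32
Op 2 fold_right: fold axis v@16; visible region now rows[0,8) x cols[16,32) = 8x16
Op 3 cut(7, 9): punch at orig (7,25); cuts so far [(7, 25)]; region rows[0,8) x cols[16,32) = 8x16
Op 4 cut(7, 11): punch at orig (7,27); cuts so far [(7, 25), (7, 27)]; region rows[0,8) x cols[16,32) = 8x16
Op 5 cut(6, 9): punch at orig (6,25); cuts so far [(6, 25), (7, 25), (7, 27)]; region rows[0,8) x cols[16,32) = 8x16
Op 6 cut(5, 3): punch at orig (5,19); cuts so far [(5, 19), (6, 25), (7, 25), (7, 27)]; region rows[0,8) x cols[16,32) = 8x16
Unfold 1 (reflect across v@16): 8 holes -> [(5, 12), (5, 19), (6, 6), (6, 25), (7, 4), (7, 6), (7, 25), (7, 27)]
Unfold 2 (reflect across h@8): 16 holes -> [(5, 12), (5, 19), (6, 6), (6, 25), (7, 4), (7, 6), (7, 25), (7, 27), (8, 4), (8, 6), (8, 25), (8, 27), (9, 6), (9, 25), (10, 12), (10, 19)]
Holes: [(5, 12), (5, 19), (6, 6), (6, 25), (7, 4), (7, 6), (7, 25), (7, 27), (8, 4), (8, 6), (8, 25), (8, 27), (9, 6), (9, 25), (10, 12), (10, 19)]

Answer: no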